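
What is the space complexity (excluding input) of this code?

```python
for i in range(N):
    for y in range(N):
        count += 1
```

Space complexity: O(1).
Only a constant amount of auxiliary storage is used; nothing grows with n.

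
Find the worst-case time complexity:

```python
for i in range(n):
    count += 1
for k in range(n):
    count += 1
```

Time complexity: O(n).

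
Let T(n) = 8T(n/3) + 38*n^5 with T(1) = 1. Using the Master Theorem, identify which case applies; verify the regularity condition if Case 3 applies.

a=8, b=3, f(n)=38*n^5.
log_3(8) = 1.893 < 5.
f(n) = Omega(n^(1.893+epsilon)) for some epsilon > 0, so Case 3 is the candidate.
Regularity: a*f(n/b) = 8*38*(n/3)^5 = (8/243)*38*n^5 <= c*f(n) with c = 8/243 < 1. Satisfied.
Case 3: T(n) = Theta(n^5).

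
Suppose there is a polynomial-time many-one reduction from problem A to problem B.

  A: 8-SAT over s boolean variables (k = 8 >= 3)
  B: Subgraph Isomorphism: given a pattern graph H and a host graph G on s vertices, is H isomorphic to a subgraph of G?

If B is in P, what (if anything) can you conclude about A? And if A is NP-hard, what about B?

A poly-time reduction A <=_p B means any A-instance can be transformed to a B-instance in poly time.
If B is in P: compose the reduction with B's poly-time algorithm to solve A in poly time, so A is in P.
If A is NP-hard: every NP problem reduces to A, which reduces to B; composing reductions, every NP problem reduces to B, so B is NP-hard.
(Here in fact A is NP-complete and B is NP-complete.)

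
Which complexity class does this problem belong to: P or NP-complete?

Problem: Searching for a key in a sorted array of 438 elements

This problem is in P: binary search runs in O(log n).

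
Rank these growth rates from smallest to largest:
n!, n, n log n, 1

Ordered by growth rate: 1 < n < n log n < n!.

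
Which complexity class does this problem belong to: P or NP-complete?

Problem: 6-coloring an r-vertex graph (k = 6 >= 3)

This problem is NP-complete: graph k-coloring for k>=3 is NP-complete by reduction from 3-SAT.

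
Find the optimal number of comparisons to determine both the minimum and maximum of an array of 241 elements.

Naive approach: 480 comparisons (240 for max + 240 for min).
Optimal: Compare elements in pairs first (floor(n/2) = 120 comparisons), then find max among winners and min among losers (120 comparisons each).
Total: ceil(3n/2) - 2 = 360 comparisons. An adversary argument shows this is also a lower bound.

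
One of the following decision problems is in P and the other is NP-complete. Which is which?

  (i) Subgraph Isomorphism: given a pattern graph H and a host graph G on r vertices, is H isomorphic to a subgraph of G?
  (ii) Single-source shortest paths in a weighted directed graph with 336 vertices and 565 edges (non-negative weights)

(i) is NP-complete: generalizes Clique and Hamiltonian Path (pattern size is part of the input).
(ii) is P: Dijkstra's algorithm runs in O((V+E) log V).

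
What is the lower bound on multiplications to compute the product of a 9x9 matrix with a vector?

A 9x9 matrix-vector product has 9 inner products of length 9. Output depends on all 9^2 = 81 matrix entries. At least 81 multiplications needed.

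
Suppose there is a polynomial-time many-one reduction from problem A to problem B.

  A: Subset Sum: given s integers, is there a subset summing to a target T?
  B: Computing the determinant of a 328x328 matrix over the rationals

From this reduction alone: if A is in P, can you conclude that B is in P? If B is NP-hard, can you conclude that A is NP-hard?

A poly-time reduction A <=_p B transfers tractability DOWN (B easy => A easy) and hardness UP (A hard => B hard), not the reverse.
From A in P, the reduction alone does NOT give B in P: any problem in P trivially reduces to SAT, yet SAT is not known to be in P.
From B NP-hard, the reduction alone does NOT give A NP-hard: again, easy problems reduce to hard ones.
(Here in fact A is NP-complete and B is in P, so no such reduction is known -- its existence would imply P = NP; the analysis concerns only what the assumed reduction would or would not let you conclude.)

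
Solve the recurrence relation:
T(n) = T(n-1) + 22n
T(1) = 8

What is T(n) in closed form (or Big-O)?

Unrolling: T(n) = 8 + 22*(2 + 3 + ... + n) = 8 + 22*(n(n+1)/2 - 1) = O(n^2).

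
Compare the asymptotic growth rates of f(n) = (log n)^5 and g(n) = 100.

f(n) = (log n)^5 grows faster: any unbounded function dominates a constant.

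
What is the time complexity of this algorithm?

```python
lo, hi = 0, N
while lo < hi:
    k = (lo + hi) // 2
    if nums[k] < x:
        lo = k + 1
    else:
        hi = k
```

Time complexity: O(log n).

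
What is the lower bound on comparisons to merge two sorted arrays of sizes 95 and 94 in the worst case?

Adversary: with |95 - 94| <= 1 the inputs can be fully interleaved so that every adjacent pair in the merged output comes from different arrays. Then each of the 188 adjacent pairs must be directly compared, or the algorithm cannot determine their relative order. Standard merge meets this bound.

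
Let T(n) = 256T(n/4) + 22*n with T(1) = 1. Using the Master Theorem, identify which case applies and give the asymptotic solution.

a=256, b=4, f(n)=22*n.
log_4(256) = 4 > 1.
Since f(n) = O(n^1) is polynomially smaller than n^4, Case 1 applies.
T(n) = Theta(n^4).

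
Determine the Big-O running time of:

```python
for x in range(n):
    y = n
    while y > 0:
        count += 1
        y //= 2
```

Time complexity: O(n log n).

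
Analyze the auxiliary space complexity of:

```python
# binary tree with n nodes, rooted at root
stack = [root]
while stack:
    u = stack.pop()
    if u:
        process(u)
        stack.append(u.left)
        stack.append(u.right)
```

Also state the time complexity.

Space complexity: O(n).
Auxiliary storage grows linearly with the input size n in the worst case.
Time complexity: O(n).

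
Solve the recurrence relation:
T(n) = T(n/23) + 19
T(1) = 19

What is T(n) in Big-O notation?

Each step divides n by 23 and adds 19. After log_23(n) steps, T(n) = O(log n).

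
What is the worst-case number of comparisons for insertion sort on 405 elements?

Insertion sort on reverse-sorted input: 1 + 2 + ... + (405-1) = 81810 comparisons.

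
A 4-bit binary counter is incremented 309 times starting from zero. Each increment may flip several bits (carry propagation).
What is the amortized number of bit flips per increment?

Bit i flips on every 2^i-th increment, so over 309 increments bit i flips floor(309/2^i) times. Summing over i: total flips < 2 * 309. Amortized: < 2 = O(1) per increment.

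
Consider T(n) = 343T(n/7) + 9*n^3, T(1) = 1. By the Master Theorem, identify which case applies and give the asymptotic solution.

a=343, b=7, f(n)=9*n^3.
log_7(343) = 3, so n^(log_b(a)) = n^3.
f(n) = Theta(n^3), so Case 2 applies.
T(n) = Theta(n^3 log n).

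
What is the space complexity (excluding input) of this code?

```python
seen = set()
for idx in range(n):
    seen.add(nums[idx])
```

Space complexity: O(n).
Auxiliary storage grows linearly with the input size n in the worst case.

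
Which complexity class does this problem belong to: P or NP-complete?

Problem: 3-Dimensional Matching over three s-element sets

This problem is NP-complete: one of Karp's 21 NP-complete problems.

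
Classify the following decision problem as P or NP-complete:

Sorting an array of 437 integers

This problem is in P: merge sort runs in O(n log n).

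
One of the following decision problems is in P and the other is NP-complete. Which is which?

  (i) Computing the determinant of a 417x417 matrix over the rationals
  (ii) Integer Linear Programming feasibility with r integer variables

(i) is P: Gaussian elimination runs in O(n^3).
(ii) is NP-complete: ILP feasibility is NP-complete (LP relaxation is in P).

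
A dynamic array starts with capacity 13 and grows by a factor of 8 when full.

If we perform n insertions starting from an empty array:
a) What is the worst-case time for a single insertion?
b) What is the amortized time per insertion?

(a) Worst-case single insertion: O(n) -- when the array is full at capacity c, the resize copies all c elements, and c can be Theta(n).
(b) Resizes happen at sizes 13, 104, 832, ... Total copy cost for n insertions: 13 + 104 + ... = O(n) (geometric series with ratio 1/8). Amortized cost per insertion: O(n)/n = O(1).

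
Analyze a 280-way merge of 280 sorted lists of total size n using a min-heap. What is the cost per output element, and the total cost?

Maintain a min-heap of size 280 holding the current head of each list. Each output step does one extract-min (O(log 280)) and one insert of that list's next element (O(log 280)). Each of the n elements passes through the heap exactly once, so the total cost is O(n log 280), i.e. O(log 280) per output element.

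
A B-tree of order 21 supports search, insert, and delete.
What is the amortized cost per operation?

B-tree of order 21 has height O(log_21 n). Each operation traverses the tree height. Splits during insert and merges during delete are O(1) each and occur at most once per level. Total cost per operation: O(log_21 n).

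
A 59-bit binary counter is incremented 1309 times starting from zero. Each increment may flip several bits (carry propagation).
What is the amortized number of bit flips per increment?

Bit i flips on every 2^i-th increment, so over 1309 increments bit i flips floor(1309/2^i) times. Summing over i: total flips < 2 * 1309. Amortized: < 2 = O(1) per increment.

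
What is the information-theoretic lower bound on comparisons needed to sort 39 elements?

There are 39! = 20397882081197443358640281739902897356800000000 possible orderings. Each comparison gives 1 bit. We need at least ceil(log_2(20397882081197443358640281739902897356800000000)) = 154 comparisons.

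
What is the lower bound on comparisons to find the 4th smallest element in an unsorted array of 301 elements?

Finding the 4th smallest of 301 elements requires Omega(n) comparisons. Every element must participate in at least one comparison; otherwise it could be the 4th smallest.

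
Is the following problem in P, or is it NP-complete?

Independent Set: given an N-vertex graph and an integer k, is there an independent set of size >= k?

This problem is NP-complete: complement of Clique (with k part of the input).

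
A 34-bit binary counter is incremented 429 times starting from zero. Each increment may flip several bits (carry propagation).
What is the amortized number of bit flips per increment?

Bit i flips on every 2^i-th increment, so over 429 increments bit i flips floor(429/2^i) times. Summing over i: total flips < 2 * 429. Amortized: < 2 = O(1) per increment.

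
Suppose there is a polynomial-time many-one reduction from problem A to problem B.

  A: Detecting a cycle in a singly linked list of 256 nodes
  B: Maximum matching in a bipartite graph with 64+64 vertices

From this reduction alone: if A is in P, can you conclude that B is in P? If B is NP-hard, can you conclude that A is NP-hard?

A poly-time reduction A <=_p B transfers tractability DOWN (B easy => A easy) and hardness UP (A hard => B hard), not the reverse.
From A in P, the reduction alone does NOT give B in P: any problem in P trivially reduces to SAT, yet SAT is not known to be in P.
From B NP-hard, the reduction alone does NOT give A NP-hard: again, easy problems reduce to hard ones.
(Here in fact A is P and B is P.)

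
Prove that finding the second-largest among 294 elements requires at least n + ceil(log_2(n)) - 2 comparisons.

Lower bound (adversary): identifying the maximum requires 294-1 comparisons (each eliminates one candidate). Assign weight 1 to each element; on each comparison the adversary lets the heavier side win and gives it the loser's weight. The max ends with weight 294, but each comparison it wins at most doubles its weight, so the max must win >= ceil(log_2(294)) = 9 comparisons. The second-largest is one of those 9 direct losers to the max, and identifying which one is largest needs >= 9-1 further comparisons. Total >= 294-1 + 9-1 = 301.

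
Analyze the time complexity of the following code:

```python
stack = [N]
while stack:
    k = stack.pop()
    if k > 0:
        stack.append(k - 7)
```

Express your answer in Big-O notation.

Time complexity: O(n).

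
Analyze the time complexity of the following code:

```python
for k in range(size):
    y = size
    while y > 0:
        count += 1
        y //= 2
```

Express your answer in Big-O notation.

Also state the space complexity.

Time complexity: O(n log n).
Space complexity: O(1).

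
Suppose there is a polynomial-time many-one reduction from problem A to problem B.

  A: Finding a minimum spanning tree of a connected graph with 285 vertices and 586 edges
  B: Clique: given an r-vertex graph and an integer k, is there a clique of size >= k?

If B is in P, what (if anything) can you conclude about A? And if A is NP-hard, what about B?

A poly-time reduction A <=_p B means any A-instance can be transformed to a B-instance in poly time.
If B is in P: compose the reduction with B's poly-time algorithm to solve A in poly time, so A is in P.
If A is NP-hard: every NP problem reduces to A, which reduces to B; composing reductions, every NP problem reduces to B, so B is NP-hard.
(Here in fact A is P and B is NP-complete.)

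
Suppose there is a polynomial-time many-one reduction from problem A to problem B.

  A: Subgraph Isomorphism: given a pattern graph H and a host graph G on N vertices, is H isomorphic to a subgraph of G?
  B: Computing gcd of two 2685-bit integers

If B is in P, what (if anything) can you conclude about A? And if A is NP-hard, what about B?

A poly-time reduction A <=_p B means any A-instance can be transformed to a B-instance in poly time.
If B is in P: compose the reduction with B's poly-time algorithm to solve A in poly time, so A is in P.
If A is NP-hard: every NP problem reduces to A, which reduces to B; composing reductions, every NP problem reduces to B, so B is NP-hard.
(Here in fact A is NP-complete and B is in P, so no such reduction is known -- its existence would imply P = NP; the analysis concerns only what the assumed reduction would or would not let you conclude.)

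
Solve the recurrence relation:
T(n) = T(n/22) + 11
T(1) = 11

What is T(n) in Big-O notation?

Each step divides n by 22 and adds 11. After log_22(n) steps, T(n) = O(log n).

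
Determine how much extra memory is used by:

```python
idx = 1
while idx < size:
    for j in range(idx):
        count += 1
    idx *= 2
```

Space complexity: O(1).
Only a constant amount of auxiliary storage is used; nothing grows with n.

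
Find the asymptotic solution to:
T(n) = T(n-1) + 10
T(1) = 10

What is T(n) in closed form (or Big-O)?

Unrolling: T(n) = T(n-1) + 10 = T(n-2) + 2*10 = ... = T(1) + (n-1)*10 = 10 + (n-1)*10 = 10n.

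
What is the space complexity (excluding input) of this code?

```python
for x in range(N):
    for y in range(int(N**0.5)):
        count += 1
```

Space complexity: O(1).
Only a constant amount of auxiliary storage is used; nothing grows with n.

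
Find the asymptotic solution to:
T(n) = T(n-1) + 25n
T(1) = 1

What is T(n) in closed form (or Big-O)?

Unrolling: T(n) = 1 + 25*(2 + 3 + ... + n) = 1 + 25*(n(n+1)/2 - 1) = O(n^2).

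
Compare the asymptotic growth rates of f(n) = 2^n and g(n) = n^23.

f(n) = 2^n grows faster: any exponential with base > 1 dominates every polynomial.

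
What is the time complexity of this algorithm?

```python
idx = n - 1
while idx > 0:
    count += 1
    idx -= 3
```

Time complexity: O(n).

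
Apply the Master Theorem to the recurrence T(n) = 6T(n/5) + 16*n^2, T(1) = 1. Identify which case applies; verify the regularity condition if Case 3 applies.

a=6, b=5, f(n)=16*n^2.
log_5(6) = 1.113 < 2.
f(n) = Omega(n^(1.113+epsilon)) for some epsilon > 0, so Case 3 is the candidate.
Regularity: a*f(n/b) = 6*16*(n/5)^2 = (6/25)*16*n^2 <= c*f(n) with c = 6/25 < 1. Satisfied.
Case 3: T(n) = Theta(n^2).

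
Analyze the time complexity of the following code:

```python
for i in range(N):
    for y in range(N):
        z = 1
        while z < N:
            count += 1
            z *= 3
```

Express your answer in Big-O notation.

Time complexity: O(n^2 log n).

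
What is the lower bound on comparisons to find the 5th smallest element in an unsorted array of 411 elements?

Finding the 5th smallest of 411 elements requires Omega(n) comparisons. Every element must participate in at least one comparison; otherwise it could be the 5th smallest.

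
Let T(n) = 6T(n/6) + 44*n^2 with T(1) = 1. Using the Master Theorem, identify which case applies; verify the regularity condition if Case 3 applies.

a=6, b=6, f(n)=44*n^2.
log_6(6) = 1 < 2.
f(n) = Omega(n^(1+epsilon)) for some epsilon > 0, so Case 3 is the candidate.
Regularity: a*f(n/b) = 6*44*(n/6)^2 = (6/36)*44*n^2 <= c*f(n) with c = 6/36 < 1. Satisfied.
Case 3: T(n) = Theta(n^2).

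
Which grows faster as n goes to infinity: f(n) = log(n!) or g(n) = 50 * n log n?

f(n) = log(n!) and g(n) = 50 * n log n are Theta of each other: Stirling: log(n!) = n log n - n + O(log n) = Theta(n log n); the constant 50 doesn't change the Theta class.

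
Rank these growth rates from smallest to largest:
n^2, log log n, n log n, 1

Ordered by growth rate: 1 < log log n < n log n < n^2.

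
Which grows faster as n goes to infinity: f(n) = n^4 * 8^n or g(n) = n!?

g(n) = n! grows faster: by Stirling n! ~ (n/e)^n sqrt(2*pi*n); (n/e)^n eventually dominates n^4 * 8^n.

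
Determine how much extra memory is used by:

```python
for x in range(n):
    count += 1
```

Space complexity: O(1).
Only a constant amount of auxiliary storage is used; nothing grows with n.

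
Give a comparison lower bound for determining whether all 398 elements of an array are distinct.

In the algebraic decision-tree model, the YES region for element distinctness on 398 elements has 398! connected components (one per ordering). Ben-Or's theorem then gives a lower bound of Omega(log(n!)) = Omega(n log n).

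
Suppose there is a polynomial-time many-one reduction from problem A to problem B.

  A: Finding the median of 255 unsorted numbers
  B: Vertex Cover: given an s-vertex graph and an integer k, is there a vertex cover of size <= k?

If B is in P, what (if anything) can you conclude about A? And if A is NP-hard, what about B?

A poly-time reduction A <=_p B means any A-instance can be transformed to a B-instance in poly time.
If B is in P: compose the reduction with B's poly-time algorithm to solve A in poly time, so A is in P.
If A is NP-hard: every NP problem reduces to A, which reduces to B; composing reductions, every NP problem reduces to B, so B is NP-hard.
(Here in fact A is P and B is NP-complete.)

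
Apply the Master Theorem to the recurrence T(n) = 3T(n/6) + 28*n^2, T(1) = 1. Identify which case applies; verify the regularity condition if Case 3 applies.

a=3, b=6, f(n)=28*n^2.
log_6(3) = 0.6131 < 2.
f(n) = Omega(n^(0.6131+epsilon)) for some epsilon > 0, so Case 3 is the candidate.
Regularity: a*f(n/b) = 3*28*(n/6)^2 = (3/36)*28*n^2 <= c*f(n) with c = 3/36 < 1. Satisfied.
Case 3: T(n) = Theta(n^2).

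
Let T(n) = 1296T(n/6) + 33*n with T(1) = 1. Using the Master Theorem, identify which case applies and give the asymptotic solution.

a=1296, b=6, f(n)=33*n.
log_6(1296) = 4 > 1.
Since f(n) = O(n^1) is polynomially smaller than n^4, Case 1 applies.
T(n) = Theta(n^4).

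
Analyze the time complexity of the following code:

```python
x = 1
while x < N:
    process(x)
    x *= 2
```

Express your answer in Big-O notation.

Time complexity: O(log n).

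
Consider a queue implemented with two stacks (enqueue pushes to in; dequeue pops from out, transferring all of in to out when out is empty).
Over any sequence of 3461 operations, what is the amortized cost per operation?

Each element is pushed to in once, popped once, pushed to out once, and popped once: 4 unit operations over its lifetime. Over 3461 operations the total work is O(3461). Amortized O(1) per enqueue/dequeue.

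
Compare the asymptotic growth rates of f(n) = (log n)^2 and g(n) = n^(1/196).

g(n) = n^(1/196) grows faster: any positive power of n dominates any polylog.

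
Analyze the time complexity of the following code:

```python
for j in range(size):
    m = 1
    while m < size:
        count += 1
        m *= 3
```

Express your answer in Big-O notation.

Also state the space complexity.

Time complexity: O(n log n).
Space complexity: O(1).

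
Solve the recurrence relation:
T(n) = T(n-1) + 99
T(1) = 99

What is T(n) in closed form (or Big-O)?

Unrolling: T(n) = T(n-1) + 99 = T(n-2) + 2*99 = ... = T(1) + (n-1)*99 = 99 + (n-1)*99 = 99n.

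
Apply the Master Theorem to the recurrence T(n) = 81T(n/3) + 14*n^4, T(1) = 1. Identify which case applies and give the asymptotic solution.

a=81, b=3, f(n)=14*n^4.
log_3(81) = 4, so n^(log_b(a)) = n^4.
f(n) = Theta(n^4), so Case 2 applies.
T(n) = Theta(n^4 log n).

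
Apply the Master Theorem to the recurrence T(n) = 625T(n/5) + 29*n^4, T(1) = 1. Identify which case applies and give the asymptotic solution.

a=625, b=5, f(n)=29*n^4.
log_5(625) = 4, so n^(log_b(a)) = n^4.
f(n) = Theta(n^4), so Case 2 applies.
T(n) = Theta(n^4 log n).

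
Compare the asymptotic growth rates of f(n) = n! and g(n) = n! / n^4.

f(n) = n! grows faster: the ratio n!/(n!/n^4) = n^4 -> infinity.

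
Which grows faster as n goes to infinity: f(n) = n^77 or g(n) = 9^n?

g(n) = 9^n grows faster: any exponential with base > 1 dominates every polynomial.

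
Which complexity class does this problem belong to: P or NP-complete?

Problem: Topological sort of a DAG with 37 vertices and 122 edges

This problem is in P: DFS-based topological sort runs in O(V+E).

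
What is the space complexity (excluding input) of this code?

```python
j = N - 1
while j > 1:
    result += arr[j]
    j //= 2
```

Space complexity: O(1).
Only a constant amount of auxiliary storage is used; nothing grows with n.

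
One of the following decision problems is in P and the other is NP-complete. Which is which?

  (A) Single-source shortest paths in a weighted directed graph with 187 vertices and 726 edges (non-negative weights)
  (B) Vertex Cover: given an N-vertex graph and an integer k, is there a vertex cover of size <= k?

(A) is P: Dijkstra's algorithm runs in O((V+E) log V).
(B) is NP-complete: one of Karp's 21 NP-complete problems (with k part of the input; for any fixed constant k it is in P).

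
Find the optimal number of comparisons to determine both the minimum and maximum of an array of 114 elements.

Naive approach: 226 comparisons (113 for max + 113 for min).
Optimal: Compare elements in pairs first (floor(n/2) = 57 comparisons), then find max among winners and min among losers (56 comparisons each).
Total: ceil(3n/2) - 2 = 169 comparisons. An adversary argument shows this is also a lower bound.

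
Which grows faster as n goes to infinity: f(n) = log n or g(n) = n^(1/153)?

g(n) = n^(1/153) grows faster: any positive power of n dominates log n.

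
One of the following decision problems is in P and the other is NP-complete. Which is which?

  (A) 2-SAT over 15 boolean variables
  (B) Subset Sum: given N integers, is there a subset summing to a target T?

(A) is P: 2-SAT is solvable in linear time via implication-graph SCCs.
(B) is NP-complete: one of Karp's 21 NP-complete problems.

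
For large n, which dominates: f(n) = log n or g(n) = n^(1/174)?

g(n) = n^(1/174) grows faster: any positive power of n dominates log n.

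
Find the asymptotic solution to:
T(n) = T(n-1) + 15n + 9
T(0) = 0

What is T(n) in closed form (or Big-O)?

Dominant term in sum is 15*sum(i, i=1..n) = 15*n*(n+1)/2 = O(n^2).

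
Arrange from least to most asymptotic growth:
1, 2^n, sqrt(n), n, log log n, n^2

Ordered by growth rate: 1 < log log n < sqrt(n) < n < n^2 < 2^n.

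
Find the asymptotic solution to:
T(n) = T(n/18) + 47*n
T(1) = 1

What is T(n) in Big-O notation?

Geometric series: 47*n*(1 + 1/18 + 1/18^2 + ...) = O(n). T(n) = O(n).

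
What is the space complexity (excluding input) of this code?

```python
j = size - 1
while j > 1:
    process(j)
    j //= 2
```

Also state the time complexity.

Space complexity: O(1).
Only a constant amount of auxiliary storage is used; nothing grows with n.
Time complexity: O(log n).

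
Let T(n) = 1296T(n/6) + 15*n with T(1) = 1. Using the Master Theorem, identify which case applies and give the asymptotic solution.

a=1296, b=6, f(n)=15*n.
log_6(1296) = 4 > 1.
Since f(n) = O(n^1) is polynomially smaller than n^4, Case 1 applies.
T(n) = Theta(n^4).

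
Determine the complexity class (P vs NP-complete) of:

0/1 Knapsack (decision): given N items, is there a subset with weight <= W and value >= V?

This problem is NP-complete: reduces from Subset Sum.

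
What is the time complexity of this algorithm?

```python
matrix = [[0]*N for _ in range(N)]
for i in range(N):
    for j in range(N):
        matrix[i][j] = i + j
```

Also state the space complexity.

Time complexity: O(n^2).
Space complexity: O(n^2).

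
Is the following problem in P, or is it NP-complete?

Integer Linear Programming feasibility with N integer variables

This problem is NP-complete: ILP feasibility is NP-complete (LP relaxation is in P).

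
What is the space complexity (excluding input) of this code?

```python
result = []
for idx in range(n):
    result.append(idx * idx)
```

Space complexity: O(n).
Auxiliary storage grows linearly with the input size n in the worst case.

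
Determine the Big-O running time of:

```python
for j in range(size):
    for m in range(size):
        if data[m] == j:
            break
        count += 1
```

Time complexity: O(n^2).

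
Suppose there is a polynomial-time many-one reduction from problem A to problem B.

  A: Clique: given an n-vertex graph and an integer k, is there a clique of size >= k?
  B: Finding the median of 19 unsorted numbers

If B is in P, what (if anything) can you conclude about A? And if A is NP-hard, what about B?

A poly-time reduction A <=_p B means any A-instance can be transformed to a B-instance in poly time.
If B is in P: compose the reduction with B's poly-time algorithm to solve A in poly time, so A is in P.
If A is NP-hard: every NP problem reduces to A, which reduces to B; composing reductions, every NP problem reduces to B, so B is NP-hard.
(Here in fact A is NP-complete and B is in P, so no such reduction is known -- its existence would imply P = NP; the analysis concerns only what the assumed reduction would or would not let you conclude.)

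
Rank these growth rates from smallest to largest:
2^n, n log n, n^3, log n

Ordered by growth rate: log n < n log n < n^3 < 2^n.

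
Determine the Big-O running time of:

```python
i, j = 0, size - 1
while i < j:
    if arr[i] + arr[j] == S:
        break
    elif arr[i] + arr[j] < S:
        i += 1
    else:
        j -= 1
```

Time complexity: O(n).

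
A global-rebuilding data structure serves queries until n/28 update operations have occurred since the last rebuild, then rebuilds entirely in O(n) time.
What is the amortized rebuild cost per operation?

The O(n) rebuild is triggered by n/28 operations, so each contributes O(n)/(n/28) = O(28) = O(1) to the rebuild cost.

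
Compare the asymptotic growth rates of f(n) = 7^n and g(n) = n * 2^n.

f(n) = 7^n grows faster: 7^n / (n 2^n) = (7/2)^n / n -> infinity since 7/2 > 1.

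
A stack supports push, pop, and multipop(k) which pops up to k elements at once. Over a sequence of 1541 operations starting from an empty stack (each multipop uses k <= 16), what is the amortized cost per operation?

Each element is pushed exactly once and popped at most once (whether by pop or as part of a multipop). So the total number of individual pops over the whole sequence is at most the number of pushes, which is at most 1541. Total work <= 2 * 1541, hence O(1) amortized per operation.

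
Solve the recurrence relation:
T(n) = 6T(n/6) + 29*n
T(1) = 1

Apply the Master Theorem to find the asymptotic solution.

a=6, b=6, f(n)=29*n. log_6(6) = 1. Case 2: T(n) = O(n log n).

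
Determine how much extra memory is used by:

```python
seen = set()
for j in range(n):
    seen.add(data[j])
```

Space complexity: O(n).
Auxiliary storage grows linearly with the input size n in the worst case.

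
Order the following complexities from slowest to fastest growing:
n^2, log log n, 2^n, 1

Ordered by growth rate: 1 < log log n < n^2 < 2^n.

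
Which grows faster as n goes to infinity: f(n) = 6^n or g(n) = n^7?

f(n) = 6^n grows faster: any exponential with base > 1 dominates every polynomial.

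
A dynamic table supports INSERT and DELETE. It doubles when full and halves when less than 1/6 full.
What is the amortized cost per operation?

Using potential function Phi = |2*num_items - table_size| when load > 1/2, and Phi = table_size/2 - num_items otherwise. The gap of 1/6 vs 1/2 for shrinking prevents thrashing. Both insert and delete have O(1) amortized cost.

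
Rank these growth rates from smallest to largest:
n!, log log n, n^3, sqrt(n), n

Ordered by growth rate: log log n < sqrt(n) < n < n^3 < n!.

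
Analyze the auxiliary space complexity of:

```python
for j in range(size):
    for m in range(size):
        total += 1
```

Space complexity: O(1).
Only a constant amount of auxiliary storage is used; nothing grows with n.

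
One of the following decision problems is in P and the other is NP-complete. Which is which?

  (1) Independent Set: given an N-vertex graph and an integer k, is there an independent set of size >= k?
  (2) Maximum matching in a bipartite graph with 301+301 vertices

(1) is NP-complete: complement of Clique (with k part of the input).
(2) is P: Hopcroft-Karp runs in O(E sqrt(V)).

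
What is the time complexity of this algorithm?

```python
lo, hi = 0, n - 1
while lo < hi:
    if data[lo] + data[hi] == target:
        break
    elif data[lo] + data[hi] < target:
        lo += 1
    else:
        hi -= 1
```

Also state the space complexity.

Time complexity: O(n).
Space complexity: O(1).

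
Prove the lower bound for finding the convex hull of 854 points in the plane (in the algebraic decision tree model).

Reduction from sorting: given 854 numbers x_1,...,x_{854}, map x_i to the point (x_i, x_i^2) on the parabola y = x^2. All points are on the convex hull, and walking the hull gives them in sorted x-order. Since sorting requires Omega(n log n), so does planar convex hull.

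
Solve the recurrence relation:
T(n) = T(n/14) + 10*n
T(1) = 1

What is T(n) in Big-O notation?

Geometric series: 10*n*(1 + 1/14 + 1/14^2 + ...) = O(n). T(n) = O(n).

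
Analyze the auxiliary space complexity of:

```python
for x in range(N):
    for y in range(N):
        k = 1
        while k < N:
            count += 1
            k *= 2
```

Space complexity: O(1).
Only a constant amount of auxiliary storage is used; nothing grows with n.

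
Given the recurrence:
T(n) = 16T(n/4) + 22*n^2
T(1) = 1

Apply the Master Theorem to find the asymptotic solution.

a=16, b=4, f(n)=22*n^2. log_4(16) = 2. Case 2: T(n) = O(n^2 log n).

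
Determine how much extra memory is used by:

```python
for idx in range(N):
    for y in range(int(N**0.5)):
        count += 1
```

Space complexity: O(1).
Only a constant amount of auxiliary storage is used; nothing grows with n.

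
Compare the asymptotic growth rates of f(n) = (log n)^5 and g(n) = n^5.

g(n) = n^5 grows faster: any positive polynomial dominates any polylog.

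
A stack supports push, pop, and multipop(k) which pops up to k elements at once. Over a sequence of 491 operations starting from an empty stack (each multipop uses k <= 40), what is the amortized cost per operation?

Each element is pushed exactly once and popped at most once (whether by pop or as part of a multipop). So the total number of individual pops over the whole sequence is at most the number of pushes, which is at most 491. Total work <= 2 * 491, hence O(1) amortized per operation.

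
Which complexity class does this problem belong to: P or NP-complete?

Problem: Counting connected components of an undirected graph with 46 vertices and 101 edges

This problem is in P: BFS/DFS visits each vertex and edge once: O(V+E).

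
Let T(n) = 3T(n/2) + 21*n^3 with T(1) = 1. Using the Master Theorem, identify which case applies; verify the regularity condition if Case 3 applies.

a=3, b=2, f(n)=21*n^3.
log_2(3) = 1.585 < 3.
f(n) = Omega(n^(1.585+epsilon)) for some epsilon > 0, so Case 3 is the candidate.
Regularity: a*f(n/b) = 3*21*(n/2)^3 = (3/8)*21*n^3 <= c*f(n) with c = 3/8 < 1. Satisfied.
Case 3: T(n) = Theta(n^3).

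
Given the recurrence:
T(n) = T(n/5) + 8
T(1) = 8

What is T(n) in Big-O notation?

Each step divides n by 5 and adds 8. After log_5(n) steps, T(n) = O(log n).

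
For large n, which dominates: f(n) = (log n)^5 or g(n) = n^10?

g(n) = n^10 grows faster: any positive polynomial dominates any polylog.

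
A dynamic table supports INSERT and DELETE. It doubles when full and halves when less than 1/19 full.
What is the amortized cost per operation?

Using potential function Phi = |2*num_items - table_size| when load > 1/2, and Phi = table_size/2 - num_items otherwise. The gap of 1/19 vs 1/2 for shrinking prevents thrashing. Both insert and delete have O(1) amortized cost.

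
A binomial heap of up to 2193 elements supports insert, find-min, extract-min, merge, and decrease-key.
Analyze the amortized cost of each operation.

A binomial heap with n <= 2193 elements has at most floor(log_2 2193) + 1 = 12 trees. Using potential Phi = number of trees: Insert adds one tree, but cascading merges reduce count -- amortized O(1). Find-min reads the cached minimum pointer: O(1). Extract-min creates O(log n) new trees: O(log n). Merge combines tree lists: O(log n). Decrease-key sifts the element up its tree of height <= log n: O(log n).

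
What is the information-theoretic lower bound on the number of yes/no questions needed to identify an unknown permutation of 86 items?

There are 86! = 24227095383672732381765523203441259715284870552429381750838764496720162249742450276789464634901319465571660595200000000000000000000 permutations. Each yes/no question gives at most 1 bit, so at least ceil(log_2(24227095383672732381765523203441259715284870552429381750838764496720162249742450276789464634901319465571660595200000000000000000000)) = 434 questions are needed.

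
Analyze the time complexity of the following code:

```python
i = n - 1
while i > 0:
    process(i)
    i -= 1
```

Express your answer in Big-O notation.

Time complexity: O(n).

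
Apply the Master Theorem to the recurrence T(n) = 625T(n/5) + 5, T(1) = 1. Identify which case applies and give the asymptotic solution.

a=625, b=5, f(n)=5.
log_5(625) = 4 > 0.
Since f(n) = O(n^0) is polynomially smaller than n^4, Case 1 applies.
T(n) = Theta(n^4).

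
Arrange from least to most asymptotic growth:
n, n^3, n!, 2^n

Ordered by growth rate: n < n^3 < 2^n < n!.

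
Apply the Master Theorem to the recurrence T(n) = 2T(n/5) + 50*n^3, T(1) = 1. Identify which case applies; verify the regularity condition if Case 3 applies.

a=2, b=5, f(n)=50*n^3.
log_5(2) = 0.4307 < 3.
f(n) = Omega(n^(0.4307+epsilon)) for some epsilon > 0, so Case 3 is the candidate.
Regularity: a*f(n/b) = 2*50*(n/5)^3 = (2/125)*50*n^3 <= c*f(n) with c = 2/125 < 1. Satisfied.
Case 3: T(n) = Theta(n^3).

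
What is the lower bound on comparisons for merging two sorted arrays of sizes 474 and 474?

Adversary argument: with sizes 474 and 474 (differing by at most 1), interleave the two arrays so that every consecutive pair in the output comes from different inputs. Then each of the 947 adjacent output pairs must be directly compared, or the algorithm cannot determine their relative order. So 947 comparisons are necessary; standard merge achieves this.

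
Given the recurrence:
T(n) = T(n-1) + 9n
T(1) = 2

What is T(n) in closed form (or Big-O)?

Unrolling: T(n) = 2 + 9*(2 + 3 + ... + n) = 2 + 9*(n(n+1)/2 - 1) = O(n^2).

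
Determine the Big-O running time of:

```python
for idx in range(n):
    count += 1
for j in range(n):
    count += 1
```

Time complexity: O(n).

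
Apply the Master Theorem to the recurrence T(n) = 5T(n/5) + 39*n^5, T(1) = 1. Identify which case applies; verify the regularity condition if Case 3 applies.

a=5, b=5, f(n)=39*n^5.
log_5(5) = 1 < 5.
f(n) = Omega(n^(1+epsilon)) for some epsilon > 0, so Case 3 is the candidate.
Regularity: a*f(n/b) = 5*39*(n/5)^5 = (5/3125)*39*n^5 <= c*f(n) with c = 5/3125 < 1. Satisfied.
Case 3: T(n) = Theta(n^5).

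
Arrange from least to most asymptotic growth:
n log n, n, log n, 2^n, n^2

Ordered by growth rate: log n < n < n log n < n^2 < 2^n.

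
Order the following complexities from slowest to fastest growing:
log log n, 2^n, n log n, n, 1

Ordered by growth rate: 1 < log log n < n < n log n < 2^n.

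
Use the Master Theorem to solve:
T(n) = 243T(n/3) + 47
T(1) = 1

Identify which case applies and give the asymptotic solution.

a=243, b=3, f(n)=47.
log_3(243) = 5 > 0.
Since f(n) = O(n^0) is polynomially smaller than n^5, Case 1 applies.
T(n) = Theta(n^5).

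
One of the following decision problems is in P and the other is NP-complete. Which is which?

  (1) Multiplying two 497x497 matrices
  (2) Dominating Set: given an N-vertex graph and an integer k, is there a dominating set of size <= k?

(1) is P: the schoolbook algorithm runs in O(n^3).
(2) is NP-complete: reduces from Set Cover (with k part of the input).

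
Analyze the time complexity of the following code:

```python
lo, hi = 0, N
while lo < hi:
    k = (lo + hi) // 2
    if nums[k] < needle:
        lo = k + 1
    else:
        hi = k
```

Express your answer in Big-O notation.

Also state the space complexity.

Time complexity: O(log n).
Space complexity: O(1).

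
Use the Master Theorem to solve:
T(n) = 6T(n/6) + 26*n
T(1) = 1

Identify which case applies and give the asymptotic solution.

a=6, b=6, f(n)=26*n.
log_6(6) = 1, so n^(log_b(a)) = n.
f(n) = Theta(n), so Case 2 applies.
T(n) = Theta(n log n).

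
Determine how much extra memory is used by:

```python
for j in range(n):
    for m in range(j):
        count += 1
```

Space complexity: O(1).
Only a constant amount of auxiliary storage is used; nothing grows with n.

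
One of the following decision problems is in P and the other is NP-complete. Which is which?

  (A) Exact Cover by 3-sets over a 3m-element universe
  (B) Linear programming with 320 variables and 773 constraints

(A) is NP-complete: one of Karp's 21 NP-complete problems.
(B) is P: the ellipsoid and interior-point methods run in polynomial time.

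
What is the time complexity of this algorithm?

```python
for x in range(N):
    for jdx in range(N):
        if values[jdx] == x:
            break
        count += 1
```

Time complexity: O(n^2).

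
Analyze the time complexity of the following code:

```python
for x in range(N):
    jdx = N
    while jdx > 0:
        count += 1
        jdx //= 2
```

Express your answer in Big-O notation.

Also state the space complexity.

Time complexity: O(n log n).
Space complexity: O(1).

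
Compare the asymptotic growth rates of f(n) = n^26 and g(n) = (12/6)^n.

g(n) = (12/6)^n grows faster: (12/6)^n is exponential with base 12/6 > 1, dominating every polynomial.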